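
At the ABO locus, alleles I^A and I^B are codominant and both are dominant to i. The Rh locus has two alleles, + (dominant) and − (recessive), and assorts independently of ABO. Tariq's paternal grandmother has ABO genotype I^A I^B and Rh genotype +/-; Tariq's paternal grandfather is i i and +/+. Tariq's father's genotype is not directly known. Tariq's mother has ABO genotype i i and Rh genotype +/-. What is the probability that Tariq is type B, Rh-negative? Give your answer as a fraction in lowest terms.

Tariq's father's ABO genotype from I^A I^B × i i: 1/2 I^A i, 1/2 I^B i.
Crossing each possibility with the mother i i and summing P(type B): 1/2·0 + 1/2·1/2 = 1/4.
Similarly for Rh via the father's Rh distribution: P(Rh-) = 1/8.
Independent loci: 1/4 × 1/8 = 1/32.

1/32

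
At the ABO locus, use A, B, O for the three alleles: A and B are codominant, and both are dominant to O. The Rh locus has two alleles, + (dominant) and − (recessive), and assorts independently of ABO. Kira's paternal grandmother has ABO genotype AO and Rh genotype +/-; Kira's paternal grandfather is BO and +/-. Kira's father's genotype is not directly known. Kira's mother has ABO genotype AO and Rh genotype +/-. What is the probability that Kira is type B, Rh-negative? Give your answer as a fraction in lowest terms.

Kira's father's ABO genotype from AO × BO: 1/4 AB, 1/4 AO, 1/4 BO, 1/4 OO.
Crossing each possibility with the mother AO and summing P(type B): 1/4·1/4 + 1/4·0 + 1/4·1/4 + 1/4·0 = 1/8.
Similarly for Rh via the father's Rh distribution: P(Rh-) = 1/4.
Independent loci: 1/8 × 1/4 = 1/32.

1/32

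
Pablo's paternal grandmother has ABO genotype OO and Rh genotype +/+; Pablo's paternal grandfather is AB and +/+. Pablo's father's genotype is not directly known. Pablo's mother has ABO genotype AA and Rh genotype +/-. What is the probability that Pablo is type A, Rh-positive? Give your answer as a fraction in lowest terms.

Pablo's father's ABO genotype from OO × AB: 1/2 AO, 1/2 BO.
Crossing each possibility with the mother AA and summing P(type A): 1/2·1 + 1/2·1/2 = 3/4.
Similarly for Rh via the father's Rh distribution: P(Rh+) = 1.
Independent loci: 3/4 × 1 = 3/4.

3/4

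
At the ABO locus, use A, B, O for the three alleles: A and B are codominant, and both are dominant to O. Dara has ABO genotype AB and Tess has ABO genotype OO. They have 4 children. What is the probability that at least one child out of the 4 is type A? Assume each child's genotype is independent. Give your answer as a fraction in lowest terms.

15/16

ABO cross AB × OO → 1/2 A, 1/2 B.
So P(type A) = 1/2 per child.
P(none) = (1/2)^4 = 1/16; P(at least one) = 1 − 1/16 = 15/16.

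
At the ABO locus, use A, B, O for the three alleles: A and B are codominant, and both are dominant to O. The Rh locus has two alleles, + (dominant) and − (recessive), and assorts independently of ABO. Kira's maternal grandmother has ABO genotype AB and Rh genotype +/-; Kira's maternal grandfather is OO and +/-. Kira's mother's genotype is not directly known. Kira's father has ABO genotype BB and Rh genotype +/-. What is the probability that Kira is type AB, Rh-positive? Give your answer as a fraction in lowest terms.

Kira's mother's ABO genotype from AB × OO: 1/2 AO, 1/2 BO.
Crossing each possibility with the father BB and summing P(type AB): 1/2·1/2 + 1/2·0 = 1/4.
Similarly for Rh via the mother's Rh distribution: P(Rh+) = 3/4.
Independent loci: 1/4 × 3/4 = 3/16.

3/16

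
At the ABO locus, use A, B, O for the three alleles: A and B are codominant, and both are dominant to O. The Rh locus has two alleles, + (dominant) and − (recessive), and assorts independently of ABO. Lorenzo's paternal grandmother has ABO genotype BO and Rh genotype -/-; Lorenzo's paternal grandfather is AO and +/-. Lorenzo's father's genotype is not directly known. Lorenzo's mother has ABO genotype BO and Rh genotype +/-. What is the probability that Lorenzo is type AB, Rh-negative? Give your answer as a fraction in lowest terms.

Lorenzo's father's ABO genotype from BO × AO: 1/4 AB, 1/4 AO, 1/4 BO, 1/4 OO.
Crossing each possibility with the mother BO and summing P(type AB): 1/4·1/4 + 1/4·1/4 + 1/4·0 + 1/4·0 = 1/8.
Similarly for Rh via the father's Rh distribution: P(Rh-) = 3/8.
Independent loci: 1/8 × 3/8 = 3/64.

3/64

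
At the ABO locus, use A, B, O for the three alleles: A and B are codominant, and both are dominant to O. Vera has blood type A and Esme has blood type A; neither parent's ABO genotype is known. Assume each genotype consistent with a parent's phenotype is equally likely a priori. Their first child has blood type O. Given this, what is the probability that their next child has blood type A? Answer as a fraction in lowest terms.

Possible genotypes: Vera ∈ {AA, AO}; Esme ∈ {AA, AO}.
Weight each parental genotype pair by prior × P(type-O child):
  AO × AO: posterior weight 1; P(next child type A) = 3/4.
Weighted sum = 3/4.

3/4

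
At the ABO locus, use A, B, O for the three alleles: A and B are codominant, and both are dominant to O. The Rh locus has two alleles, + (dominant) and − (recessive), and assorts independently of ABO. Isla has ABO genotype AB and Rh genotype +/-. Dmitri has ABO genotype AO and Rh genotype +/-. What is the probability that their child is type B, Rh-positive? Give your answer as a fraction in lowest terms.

3/16

ABO cross AB × AO → offspring phenotypes: 1/2 A, 1/4 B, 1/4 AB.
Rh cross +/- × +/- → 3/4 Rh+, 1/4 Rh-.
Independent loci: P(type B, Rh-positive) = 1/4 × 3/4 = 3/16.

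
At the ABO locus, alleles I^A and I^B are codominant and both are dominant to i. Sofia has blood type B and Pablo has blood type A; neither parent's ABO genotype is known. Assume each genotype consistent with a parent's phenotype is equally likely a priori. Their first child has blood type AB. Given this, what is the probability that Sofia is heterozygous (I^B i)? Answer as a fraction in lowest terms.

Possible genotypes: Sofia ∈ {I^B I^B, I^B i}; Pablo ∈ {I^A I^A, I^A i}.
Weight each parental genotype pair by prior × P(type-AB child):
  I^B I^B × I^A I^A: posterior weight 4/9.
  I^B I^B × I^A i: posterior weight 2/9.
  I^B i × I^A I^A: posterior weight 2/9.
  I^B i × I^A i: posterior weight 1/9.
Sum the posterior weight over pairs where Sofia is I^B i: 1/3.

1/3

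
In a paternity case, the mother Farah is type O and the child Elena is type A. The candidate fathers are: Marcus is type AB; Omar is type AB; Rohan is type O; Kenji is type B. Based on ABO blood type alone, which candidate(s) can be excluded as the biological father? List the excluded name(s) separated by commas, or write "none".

A candidate is excluded only if no genotype consistent with his phenotype could produce a type A child with a type O mother.
Rohan (type O): no genotype consistent with that phenotype can produce a type-A child with a type-O mother.
Kenji (type B): no genotype consistent with that phenotype can produce a type-A child with a type-O mother.

Rohan, Kenji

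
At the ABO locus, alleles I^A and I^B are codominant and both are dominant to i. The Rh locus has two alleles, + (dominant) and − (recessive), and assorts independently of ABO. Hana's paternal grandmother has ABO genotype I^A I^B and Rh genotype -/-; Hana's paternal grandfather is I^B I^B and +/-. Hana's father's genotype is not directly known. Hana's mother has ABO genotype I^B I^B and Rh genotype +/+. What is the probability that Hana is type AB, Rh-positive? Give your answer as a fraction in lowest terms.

1/4

Hana's father's ABO genotype from I^A I^B × I^B I^B: 1/2 I^A I^B, 1/2 I^B I^B.
Crossing each possibility with the mother I^B I^B and summing P(type AB): 1/2·1/2 + 1/2·0 = 1/4.
Similarly for Rh via the father's Rh distribution: P(Rh+) = 1.
Independent loci: 1/4 × 1 = 1/4.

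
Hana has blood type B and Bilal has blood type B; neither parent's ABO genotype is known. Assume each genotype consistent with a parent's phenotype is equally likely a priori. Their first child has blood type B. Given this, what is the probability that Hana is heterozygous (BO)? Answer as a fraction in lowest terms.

Possible genotypes: Hana ∈ {BB, BO}; Bilal ∈ {BB, BO}.
Weight each parental genotype pair by prior × P(type-B child):
  BB × BB: posterior weight 4/15.
  BB × BO: posterior weight 4/15.
  BO × BB: posterior weight 4/15.
  BO × BO: posterior weight 1/5.
Sum the posterior weight over pairs where Hana is BO: 7/15.

7/15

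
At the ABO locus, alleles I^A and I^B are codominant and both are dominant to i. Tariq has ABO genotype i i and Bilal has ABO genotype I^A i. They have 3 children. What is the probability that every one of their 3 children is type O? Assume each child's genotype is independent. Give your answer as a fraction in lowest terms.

ABO cross i i × I^A i → 1/2 O, 1/2 A.
So P(type O) = 1/2 per child.
All 3 independent: (1/2)^3 = 1/8.

1/8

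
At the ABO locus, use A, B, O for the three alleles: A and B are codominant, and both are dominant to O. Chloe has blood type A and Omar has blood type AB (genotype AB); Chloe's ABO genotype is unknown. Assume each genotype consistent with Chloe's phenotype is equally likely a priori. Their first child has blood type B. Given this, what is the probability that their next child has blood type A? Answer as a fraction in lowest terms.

Possible genotypes: Chloe ∈ {AA, AO}; Omar ∈ {AB}.
Weight each parental genotype pair by prior × P(type-B child):
  AO × AB: posterior weight 1; P(next child type A) = 1/2.
Weighted sum = 1/2.

1/2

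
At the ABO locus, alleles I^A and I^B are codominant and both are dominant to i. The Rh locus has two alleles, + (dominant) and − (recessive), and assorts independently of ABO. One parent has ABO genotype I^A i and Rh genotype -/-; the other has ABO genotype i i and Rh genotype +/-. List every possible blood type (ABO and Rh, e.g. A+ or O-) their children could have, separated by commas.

O+, O-, A+, A-

Gametes from I^A i × i i give offspring ABO genotypes I^A i, i i, i.e. phenotypes O, A.
Rh cross -/- × +/- → phenotypes Rh+, Rh-.
Combining independently: O+, O-, A+, A-.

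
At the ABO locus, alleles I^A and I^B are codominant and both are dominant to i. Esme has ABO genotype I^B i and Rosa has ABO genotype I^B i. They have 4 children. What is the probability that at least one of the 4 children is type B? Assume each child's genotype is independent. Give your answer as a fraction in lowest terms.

ABO cross I^B i × I^B i → 1/4 O, 3/4 B.
So P(type B) = 3/4 per child.
P(none) = (1/4)^4 = 1/256; P(at least one) = 1 − 1/256 = 255/256.

255/256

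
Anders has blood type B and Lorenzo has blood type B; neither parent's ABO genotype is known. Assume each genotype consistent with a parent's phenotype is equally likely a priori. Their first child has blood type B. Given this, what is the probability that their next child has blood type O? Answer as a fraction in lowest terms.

Possible genotypes: Anders ∈ {I^B I^B, I^B i}; Lorenzo ∈ {I^B I^B, I^B i}.
Weight each parental genotype pair by prior × P(type-B child):
  I^B I^B × I^B I^B: posterior weight 4/15; P(next child type O) = 0.
  I^B I^B × I^B i: posterior weight 4/15; P(next child type O) = 0.
  I^B i × I^B I^B: posterior weight 4/15; P(next child type O) = 0.
  I^B i × I^B i: posterior weight 1/5; P(next child type O) = 1/4.
Weighted sum = 1/20.

1/20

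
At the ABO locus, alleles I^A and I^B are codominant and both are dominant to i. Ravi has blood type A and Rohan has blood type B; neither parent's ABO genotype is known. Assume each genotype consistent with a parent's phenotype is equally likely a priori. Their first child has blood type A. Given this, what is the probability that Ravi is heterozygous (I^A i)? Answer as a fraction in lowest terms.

1/3

Possible genotypes: Ravi ∈ {I^A I^A, I^A i}; Rohan ∈ {I^B I^B, I^B i}.
Weight each parental genotype pair by prior × P(type-A child):
  I^A I^A × I^B i: posterior weight 2/3.
  I^A i × I^B i: posterior weight 1/3.
Sum the posterior weight over pairs where Ravi is I^A i: 1/3.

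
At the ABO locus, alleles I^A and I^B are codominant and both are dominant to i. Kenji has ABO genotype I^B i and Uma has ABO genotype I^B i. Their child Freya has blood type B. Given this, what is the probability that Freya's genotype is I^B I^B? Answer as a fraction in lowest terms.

1/3

Cross I^B i × I^B i → 1/4 I^B I^B, 1/2 I^B i, 1/4 i i.
Type-B genotypes among offspring: I^B I^B (1/4), I^B i (1/2); total 3/4.
P(I^B I^B | type B) = (1/4) / (3/4) = 1/3.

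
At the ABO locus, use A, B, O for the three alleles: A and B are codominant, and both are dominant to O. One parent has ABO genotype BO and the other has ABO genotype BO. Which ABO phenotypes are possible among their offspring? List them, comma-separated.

O, B

Gametes from BO × BO give offspring ABO genotypes BB, BO, OO, i.e. phenotypes O, B.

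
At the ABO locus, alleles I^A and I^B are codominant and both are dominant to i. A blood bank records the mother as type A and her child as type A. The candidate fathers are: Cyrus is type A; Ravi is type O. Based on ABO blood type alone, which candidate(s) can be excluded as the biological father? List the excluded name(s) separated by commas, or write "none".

none

A candidate is excluded only if no genotype consistent with his phenotype could produce a type A child with a type A mother.
Every candidate has at least one consistent genotype combination, so none can be excluded.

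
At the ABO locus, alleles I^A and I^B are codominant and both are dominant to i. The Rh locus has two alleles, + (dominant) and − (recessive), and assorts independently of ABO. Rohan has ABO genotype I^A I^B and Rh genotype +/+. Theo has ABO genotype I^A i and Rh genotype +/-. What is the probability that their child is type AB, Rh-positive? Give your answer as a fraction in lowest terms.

ABO cross I^A I^B × I^A i → offspring phenotypes: 1/2 A, 1/4 B, 1/4 AB.
Rh cross +/+ × +/- → 1 Rh+.
Independent loci: P(type AB, Rh-positive) = 1/4 × 1 = 1/4.

1/4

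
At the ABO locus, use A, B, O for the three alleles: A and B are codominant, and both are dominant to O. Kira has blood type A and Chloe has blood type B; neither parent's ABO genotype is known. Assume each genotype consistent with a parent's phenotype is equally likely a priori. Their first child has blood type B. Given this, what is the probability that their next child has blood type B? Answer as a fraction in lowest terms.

5/12

Possible genotypes: Kira ∈ {AA, AO}; Chloe ∈ {BB, BO}.
Weight each parental genotype pair by prior × P(type-B child):
  AO × BB: posterior weight 2/3; P(next child type B) = 1/2.
  AO × BO: posterior weight 1/3; P(next child type B) = 1/4.
Weighted sum = 5/12.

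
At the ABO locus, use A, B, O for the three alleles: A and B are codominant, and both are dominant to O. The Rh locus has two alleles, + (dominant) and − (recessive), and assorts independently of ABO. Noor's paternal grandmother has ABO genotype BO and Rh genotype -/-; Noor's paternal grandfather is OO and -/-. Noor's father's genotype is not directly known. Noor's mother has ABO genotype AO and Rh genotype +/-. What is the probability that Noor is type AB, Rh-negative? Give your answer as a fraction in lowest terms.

1/16

Noor's father's ABO genotype from BO × OO: 1/2 BO, 1/2 OO.
Crossing each possibility with the mother AO and summing P(type AB): 1/2·1/4 + 1/2·0 = 1/8.
Similarly for Rh via the father's Rh distribution: P(Rh-) = 1/2.
Independent loci: 1/8 × 1/2 = 1/16.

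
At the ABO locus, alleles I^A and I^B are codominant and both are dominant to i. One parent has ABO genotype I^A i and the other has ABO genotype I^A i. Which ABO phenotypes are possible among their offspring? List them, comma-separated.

Gametes from I^A i × I^A i give offspring ABO genotypes I^A I^A, I^A i, i i, i.e. phenotypes O, A.

O, A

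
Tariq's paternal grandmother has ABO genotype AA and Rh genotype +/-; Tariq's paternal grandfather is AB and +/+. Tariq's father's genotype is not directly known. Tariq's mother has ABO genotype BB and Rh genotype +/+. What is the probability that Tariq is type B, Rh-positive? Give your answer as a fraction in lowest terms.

Tariq's father's ABO genotype from AA × AB: 1/2 AA, 1/2 AB.
Crossing each possibility with the mother BB and summing P(type B): 1/2·0 + 1/2·1/2 = 1/4.
Similarly for Rh via the father's Rh distribution: P(Rh+) = 1.
Independent loci: 1/4 × 1 = 1/4.

1/4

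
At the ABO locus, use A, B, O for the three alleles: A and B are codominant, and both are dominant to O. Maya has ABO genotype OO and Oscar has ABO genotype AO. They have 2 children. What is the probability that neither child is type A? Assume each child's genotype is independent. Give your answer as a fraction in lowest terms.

ABO cross OO × AO → 1/2 O, 1/2 A.
So P(type A) = 1/2 per child.
P(not type A) = 1/2 for one child; (1/2)^2 = 1/4.

1/4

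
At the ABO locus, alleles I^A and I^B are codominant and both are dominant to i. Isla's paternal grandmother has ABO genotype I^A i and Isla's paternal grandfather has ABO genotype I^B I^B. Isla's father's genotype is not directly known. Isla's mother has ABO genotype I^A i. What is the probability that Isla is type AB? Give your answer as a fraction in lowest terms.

1/4

Isla's father's ABO genotype from I^A i × I^B I^B: 1/2 I^A I^B, 1/2 I^B i.
Crossing each possibility with the mother I^A i and summing P(type AB): 1/2·1/4 + 1/2·1/4 = 1/4.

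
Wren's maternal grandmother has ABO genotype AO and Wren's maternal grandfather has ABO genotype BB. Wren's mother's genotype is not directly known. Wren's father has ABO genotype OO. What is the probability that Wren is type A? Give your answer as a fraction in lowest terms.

Wren's mother's ABO genotype from AO × BB: 1/2 AB, 1/2 BO.
Crossing each possibility with the father OO and summing P(type A): 1/2·1/2 + 1/2·0 = 1/4.

1/4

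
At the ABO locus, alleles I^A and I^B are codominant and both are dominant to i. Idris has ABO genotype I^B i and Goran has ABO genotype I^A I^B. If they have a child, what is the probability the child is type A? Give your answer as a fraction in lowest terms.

1/4

ABO cross I^B i × I^A I^B → offspring phenotypes: 1/4 A, 1/2 B, 1/4 AB.
So P(type A) = 1/4.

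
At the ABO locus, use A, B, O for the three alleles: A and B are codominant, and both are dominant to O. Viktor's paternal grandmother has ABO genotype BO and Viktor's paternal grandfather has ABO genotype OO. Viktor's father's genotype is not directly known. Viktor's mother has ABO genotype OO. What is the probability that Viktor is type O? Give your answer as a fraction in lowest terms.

Viktor's father's ABO genotype from BO × OO: 1/2 BO, 1/2 OO.
Crossing each possibility with the mother OO and summing P(type O): 1/2·1/2 + 1/2·1 = 3/4.

3/4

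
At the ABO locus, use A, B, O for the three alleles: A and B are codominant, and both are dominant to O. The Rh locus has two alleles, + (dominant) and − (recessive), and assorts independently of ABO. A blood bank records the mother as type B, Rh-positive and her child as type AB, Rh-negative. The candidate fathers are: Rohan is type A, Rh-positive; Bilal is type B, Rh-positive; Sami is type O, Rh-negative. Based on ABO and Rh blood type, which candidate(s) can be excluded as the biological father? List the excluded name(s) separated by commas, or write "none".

Bilal, Sami

A candidate is excluded only if no genotype consistent with his phenotype could produce a type AB, Rh-negative child with a type B, Rh-positive mother.
Bilal (type B, Rh+): no genotype consistent with that phenotype can produce a type-AB Rh- child with a type-B mother.
Sami (type O, Rh-): no genotype consistent with that phenotype can produce a type-AB Rh- child with a type-B mother.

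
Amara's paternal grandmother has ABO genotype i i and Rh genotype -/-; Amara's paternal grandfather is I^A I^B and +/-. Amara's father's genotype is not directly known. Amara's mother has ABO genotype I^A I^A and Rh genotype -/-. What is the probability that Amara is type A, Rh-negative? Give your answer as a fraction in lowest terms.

Amara's father's ABO genotype from i i × I^A I^B: 1/2 I^A i, 1/2 I^B i.
Crossing each possibility with the mother I^A I^A and summing P(type A): 1/2·1 + 1/2·1/2 = 3/4.
Similarly for Rh via the father's Rh distribution: P(Rh-) = 3/4.
Independent loci: 3/4 × 3/4 = 9/16.

9/16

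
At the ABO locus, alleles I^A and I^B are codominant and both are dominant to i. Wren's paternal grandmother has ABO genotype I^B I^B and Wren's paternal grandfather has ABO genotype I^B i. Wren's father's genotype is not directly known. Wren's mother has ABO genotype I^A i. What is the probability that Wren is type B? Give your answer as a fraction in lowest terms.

3/8

Wren's father's ABO genotype from I^B I^B × I^B i: 1/2 I^B I^B, 1/2 I^B i.
Crossing each possibility with the mother I^A i and summing P(type B): 1/2·1/2 + 1/2·1/4 = 3/8.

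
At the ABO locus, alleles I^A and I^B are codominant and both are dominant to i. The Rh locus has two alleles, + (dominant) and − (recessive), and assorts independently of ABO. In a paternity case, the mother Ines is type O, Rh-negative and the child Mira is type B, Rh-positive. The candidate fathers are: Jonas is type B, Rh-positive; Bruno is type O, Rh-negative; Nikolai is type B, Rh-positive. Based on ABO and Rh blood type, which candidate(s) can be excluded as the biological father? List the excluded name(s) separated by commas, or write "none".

Bruno

A candidate is excluded only if no genotype consistent with his phenotype could produce a type B, Rh-positive child with a type O, Rh-negative mother.
Bruno (type O, Rh-): no genotype consistent with that phenotype can produce a type-B Rh+ child with a type-O mother.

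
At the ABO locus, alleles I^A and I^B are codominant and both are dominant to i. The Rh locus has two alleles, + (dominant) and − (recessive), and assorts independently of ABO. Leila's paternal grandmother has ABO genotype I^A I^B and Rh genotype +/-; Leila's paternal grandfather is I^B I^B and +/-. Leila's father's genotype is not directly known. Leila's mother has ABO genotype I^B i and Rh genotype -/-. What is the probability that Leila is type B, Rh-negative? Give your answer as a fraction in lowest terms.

Leila's father's ABO genotype from I^A I^B × I^B I^B: 1/2 I^A I^B, 1/2 I^B I^B.
Crossing each possibility with the mother I^B i and summing P(type B): 1/2·1/2 + 1/2·1 = 3/4.
Similarly for Rh via the father's Rh distribution: P(Rh-) = 1/2.
Independent loci: 3/4 × 1/2 = 3/8.

3/8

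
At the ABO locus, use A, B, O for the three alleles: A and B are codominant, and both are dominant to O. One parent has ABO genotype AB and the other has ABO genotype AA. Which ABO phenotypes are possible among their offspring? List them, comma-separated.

A, AB

Gametes from AB × AA give offspring ABO genotypes AA, AB, i.e. phenotypes A, AB.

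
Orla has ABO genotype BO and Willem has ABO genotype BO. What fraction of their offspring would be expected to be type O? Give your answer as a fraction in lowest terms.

ABO cross BO × BO → offspring phenotypes: 1/4 O, 3/4 B.
So P(type O) = 1/4.

1/4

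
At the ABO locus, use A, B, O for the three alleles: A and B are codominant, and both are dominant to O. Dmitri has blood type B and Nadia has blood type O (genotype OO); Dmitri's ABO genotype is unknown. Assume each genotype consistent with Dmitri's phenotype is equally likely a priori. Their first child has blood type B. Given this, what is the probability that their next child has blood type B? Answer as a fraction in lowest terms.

Possible genotypes: Dmitri ∈ {BB, BO}; Nadia ∈ {OO}.
Weight each parental genotype pair by prior × P(type-B child):
  BB × OO: posterior weight 2/3; P(next child type B) = 1.
  BO × OO: posterior weight 1/3; P(next child type B) = 1/2.
Weighted sum = 5/6.

5/6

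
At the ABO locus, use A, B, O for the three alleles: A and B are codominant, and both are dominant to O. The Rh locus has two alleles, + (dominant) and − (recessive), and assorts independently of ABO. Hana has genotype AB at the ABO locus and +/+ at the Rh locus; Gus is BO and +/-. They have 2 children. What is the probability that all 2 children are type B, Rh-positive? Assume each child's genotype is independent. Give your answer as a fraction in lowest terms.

ABO cross AB × BO → 1/4 A, 1/2 B, 1/4 AB.
Rh cross +/+ × +/- → 1 Rh+; so P(type B, Rh-positive) = 1/2 × 1 = 1/2 per child.
All 2 independent: (1/2)^2 = 1/4.

1/4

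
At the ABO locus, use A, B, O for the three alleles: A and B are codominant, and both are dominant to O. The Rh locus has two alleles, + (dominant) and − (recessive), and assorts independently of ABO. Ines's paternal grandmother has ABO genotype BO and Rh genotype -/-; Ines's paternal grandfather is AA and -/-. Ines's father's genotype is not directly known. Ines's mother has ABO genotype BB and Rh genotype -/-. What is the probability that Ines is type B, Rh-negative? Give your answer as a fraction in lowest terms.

1/2

Ines's father's ABO genotype from BO × AA: 1/2 AB, 1/2 AO.
Crossing each possibility with the mother BB and summing P(type B): 1/2·1/2 + 1/2·1/2 = 1/2.
Similarly for Rh via the father's Rh distribution: P(Rh-) = 1.
Independent loci: 1/2 × 1 = 1/2.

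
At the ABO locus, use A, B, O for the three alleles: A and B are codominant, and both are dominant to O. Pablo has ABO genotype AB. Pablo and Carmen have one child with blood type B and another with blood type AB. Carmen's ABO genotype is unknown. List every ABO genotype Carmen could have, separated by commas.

For each candidate genotype of Carmen, check whether crossing it with AB can produce every observed child phenotype.
  AA → possible child types {A, AB} ✗
  AB → possible child types {A, B, AB} ✓
  AO → possible child types {A, B, AB} ✓
  BB → possible child types {B, AB} ✓
  BO → possible child types {A, B, AB} ✓
  OO → possible child types {A, B} ✗

AB, AO, BB, BO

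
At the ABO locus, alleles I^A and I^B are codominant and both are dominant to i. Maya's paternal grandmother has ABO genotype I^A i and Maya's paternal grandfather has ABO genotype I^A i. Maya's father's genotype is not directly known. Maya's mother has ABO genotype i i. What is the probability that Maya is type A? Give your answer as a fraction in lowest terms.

1/2

Maya's father's ABO genotype from I^A i × I^A i: 1/4 I^A I^A, 1/2 I^A i, 1/4 i i.
Crossing each possibility with the mother i i and summing P(type A): 1/4·1 + 1/2·1/2 + 1/4·0 = 1/2.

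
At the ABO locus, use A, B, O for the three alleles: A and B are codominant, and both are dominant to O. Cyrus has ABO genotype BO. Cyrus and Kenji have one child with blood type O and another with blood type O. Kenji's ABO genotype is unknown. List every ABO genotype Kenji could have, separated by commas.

AO, BO, OO

For each candidate genotype of Kenji, check whether crossing it with BO can produce every observed child phenotype.
  AA → possible child types {A, AB} ✗
  AB → possible child types {A, B, AB} ✗
  AO → possible child types {O, A, B, AB} ✓
  BB → possible child types {B} ✗
  BO → possible child types {O, B} ✓
  OO → possible child types {O, B} ✓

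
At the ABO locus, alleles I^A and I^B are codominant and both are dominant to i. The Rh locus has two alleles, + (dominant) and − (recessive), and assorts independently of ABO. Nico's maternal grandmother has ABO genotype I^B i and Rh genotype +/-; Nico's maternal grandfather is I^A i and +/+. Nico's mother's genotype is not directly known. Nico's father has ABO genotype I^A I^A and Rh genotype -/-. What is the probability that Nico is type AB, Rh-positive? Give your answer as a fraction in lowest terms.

Nico's mother's ABO genotype from I^B i × I^A i: 1/4 I^A I^B, 1/4 I^A i, 1/4 I^B i, 1/4 i i.
Crossing each possibility with the father I^A I^A and summing P(type AB): 1/4·1/2 + 1/4·0 + 1/4·1/2 + 1/4·0 = 1/4.
Similarly for Rh via the mother's Rh distribution: P(Rh+) = 3/4.
Independent loci: 1/4 × 3/4 = 3/16.

3/16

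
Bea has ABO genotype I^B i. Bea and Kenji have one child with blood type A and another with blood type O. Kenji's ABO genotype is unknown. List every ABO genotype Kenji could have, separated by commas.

For each candidate genotype of Kenji, check whether crossing it with I^B i can produce every observed child phenotype.
  I^A I^A → possible child types {A, AB} ✗
  I^A I^B → possible child types {A, B, AB} ✗
  I^A i → possible child types {O, A, B, AB} ✓
  I^B I^B → possible child types {B} ✗
  I^B i → possible child types {O, B} ✗
  i i → possible child types {O, B} ✗

I^A i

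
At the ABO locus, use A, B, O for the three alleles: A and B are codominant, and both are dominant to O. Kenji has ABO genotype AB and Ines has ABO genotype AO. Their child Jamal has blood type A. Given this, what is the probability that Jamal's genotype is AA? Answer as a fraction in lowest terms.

Cross AB × AO → 1/4 AA, 1/4 AB, 1/4 AO, 1/4 BO.
Type-A genotypes among offspring: AA (1/4), AO (1/4); total 1/2.
P(AA | type A) = (1/4) / (1/2) = 1/2.

1/2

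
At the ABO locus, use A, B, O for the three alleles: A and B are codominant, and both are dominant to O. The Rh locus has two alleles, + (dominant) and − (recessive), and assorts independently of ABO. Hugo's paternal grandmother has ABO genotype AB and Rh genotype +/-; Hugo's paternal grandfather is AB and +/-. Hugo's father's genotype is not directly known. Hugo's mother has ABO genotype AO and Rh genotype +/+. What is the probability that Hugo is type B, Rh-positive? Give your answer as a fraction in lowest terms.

1/4

Hugo's father's ABO genotype from AB × AB: 1/4 AA, 1/2 AB, 1/4 BB.
Crossing each possibility with the mother AO and summing P(type B): 1/4·0 + 1/2·1/4 + 1/4·1/2 = 1/4.
Similarly for Rh via the father's Rh distribution: P(Rh+) = 1.
Independent loci: 1/4 × 1 = 1/4.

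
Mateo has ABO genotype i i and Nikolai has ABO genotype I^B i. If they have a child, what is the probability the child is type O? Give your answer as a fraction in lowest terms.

1/2

ABO cross i i × I^B i → offspring phenotypes: 1/2 O, 1/2 B.
So P(type O) = 1/2.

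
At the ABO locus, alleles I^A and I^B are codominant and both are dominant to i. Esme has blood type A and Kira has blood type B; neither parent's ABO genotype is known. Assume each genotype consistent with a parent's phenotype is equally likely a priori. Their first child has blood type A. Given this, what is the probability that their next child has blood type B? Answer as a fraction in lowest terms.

1/12

Possible genotypes: Esme ∈ {I^A I^A, I^A i}; Kira ∈ {I^B I^B, I^B i}.
Weight each parental genotype pair by prior × P(type-A child):
  I^A I^A × I^B i: posterior weight 2/3; P(next child type B) = 0.
  I^A i × I^B i: posterior weight 1/3; P(next child type B) = 1/4.
Weighted sum = 1/12.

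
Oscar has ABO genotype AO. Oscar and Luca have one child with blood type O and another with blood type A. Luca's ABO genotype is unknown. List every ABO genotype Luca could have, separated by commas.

For each candidate genotype of Luca, check whether crossing it with AO can produce every observed child phenotype.
  AA → possible child types {A} ✗
  AB → possible child types {A, B, AB} ✗
  AO → possible child types {O, A} ✓
  BB → possible child types {B, AB} ✗
  BO → possible child types {O, A, B, AB} ✓
  OO → possible child types {O, A} ✓

AO, BO, OO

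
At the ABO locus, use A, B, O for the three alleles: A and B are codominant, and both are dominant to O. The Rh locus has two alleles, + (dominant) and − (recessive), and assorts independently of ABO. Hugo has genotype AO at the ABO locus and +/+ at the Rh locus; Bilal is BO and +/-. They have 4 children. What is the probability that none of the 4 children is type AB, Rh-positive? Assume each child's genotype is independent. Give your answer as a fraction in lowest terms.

ABO cross AO × BO → 1/4 O, 1/4 A, 1/4 B, 1/4 AB.
Rh cross +/+ × +/- → 1 Rh+; so P(type AB, Rh-positive) = 1/4 × 1 = 1/4 per child.
P(not type AB, Rh-positive) = 3/4 for one child; (3/4)^4 = 81/256.

81/256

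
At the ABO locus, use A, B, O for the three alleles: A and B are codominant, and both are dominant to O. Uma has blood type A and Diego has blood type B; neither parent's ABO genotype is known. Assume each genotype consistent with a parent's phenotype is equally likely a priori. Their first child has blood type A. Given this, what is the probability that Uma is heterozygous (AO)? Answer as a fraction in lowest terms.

1/3

Possible genotypes: Uma ∈ {AA, AO}; Diego ∈ {BB, BO}.
Weight each parental genotype pair by prior × P(type-A child):
  AA × BO: posterior weight 2/3.
  AO × BO: posterior weight 1/3.
Sum the posterior weight over pairs where Uma is AO: 1/3.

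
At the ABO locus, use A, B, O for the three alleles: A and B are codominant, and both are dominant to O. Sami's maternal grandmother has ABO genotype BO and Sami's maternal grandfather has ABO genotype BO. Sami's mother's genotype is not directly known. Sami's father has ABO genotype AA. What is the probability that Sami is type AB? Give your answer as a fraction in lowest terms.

1/2

Sami's mother's ABO genotype from BO × BO: 1/4 BB, 1/2 BO, 1/4 OO.
Crossing each possibility with the father AA and summing P(type AB): 1/4·1 + 1/2·1/2 + 1/4·0 = 1/2.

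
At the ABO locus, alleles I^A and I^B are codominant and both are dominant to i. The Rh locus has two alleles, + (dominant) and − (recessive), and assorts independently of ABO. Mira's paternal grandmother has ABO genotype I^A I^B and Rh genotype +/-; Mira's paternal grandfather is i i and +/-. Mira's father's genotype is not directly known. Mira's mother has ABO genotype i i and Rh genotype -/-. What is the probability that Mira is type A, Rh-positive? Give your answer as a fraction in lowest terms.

1/8

Mira's father's ABO genotype from I^A I^B × i i: 1/2 I^A i, 1/2 I^B i.
Crossing each possibility with the mother i i and summing P(type A): 1/2·1/2 + 1/2·0 = 1/4.
Similarly for Rh via the father's Rh distribution: P(Rh+) = 1/2.
Independent loci: 1/4 × 1/2 = 1/8.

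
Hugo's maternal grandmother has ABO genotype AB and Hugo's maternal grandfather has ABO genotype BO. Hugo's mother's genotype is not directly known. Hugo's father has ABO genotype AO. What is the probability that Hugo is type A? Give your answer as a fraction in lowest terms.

Hugo's mother's ABO genotype from AB × BO: 1/4 AB, 1/4 AO, 1/4 BB, 1/4 BO.
Crossing each possibility with the father AO and summing P(type A): 1/4·1/2 + 1/4·3/4 + 1/4·0 + 1/4·1/4 = 3/8.

3/8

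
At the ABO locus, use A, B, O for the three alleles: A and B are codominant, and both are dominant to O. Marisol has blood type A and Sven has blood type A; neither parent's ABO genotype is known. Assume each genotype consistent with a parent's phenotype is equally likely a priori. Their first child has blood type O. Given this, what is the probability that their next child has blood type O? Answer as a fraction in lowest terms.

Possible genotypes: Marisol ∈ {AA, AO}; Sven ∈ {AA, AO}.
Weight each parental genotype pair by prior × P(type-O child):
  AO × AO: posterior weight 1; P(next child type O) = 1/4.
Weighted sum = 1/4.

1/4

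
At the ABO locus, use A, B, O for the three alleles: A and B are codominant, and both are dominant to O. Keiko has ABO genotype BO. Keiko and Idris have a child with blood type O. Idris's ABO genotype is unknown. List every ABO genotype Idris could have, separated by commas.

For each candidate genotype of Idris, check whether crossing it with BO can produce every observed child phenotype.
  AA → possible child types {A, AB} ✗
  AB → possible child types {A, B, AB} ✗
  AO → possible child types {O, A, B, AB} ✓
  BB → possible child types {B} ✗
  BO → possible child types {O, B} ✓
  OO → possible child types {O, B} ✓

AO, BO, OO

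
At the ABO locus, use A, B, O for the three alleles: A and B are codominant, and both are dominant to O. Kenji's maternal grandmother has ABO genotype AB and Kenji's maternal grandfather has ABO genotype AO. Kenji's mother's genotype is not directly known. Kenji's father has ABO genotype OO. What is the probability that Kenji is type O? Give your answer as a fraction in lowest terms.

1/4

Kenji's mother's ABO genotype from AB × AO: 1/4 AA, 1/4 AB, 1/4 AO, 1/4 BO.
Crossing each possibility with the father OO and summing P(type O): 1/4·0 + 1/4·0 + 1/4·1/2 + 1/4·1/2 = 1/4.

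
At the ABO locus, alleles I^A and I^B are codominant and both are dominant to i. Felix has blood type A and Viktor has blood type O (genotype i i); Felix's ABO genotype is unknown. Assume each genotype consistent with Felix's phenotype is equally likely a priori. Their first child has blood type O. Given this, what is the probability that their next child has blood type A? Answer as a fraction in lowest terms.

1/2

Possible genotypes: Felix ∈ {I^A I^A, I^A i}; Viktor ∈ {i i}.
Weight each parental genotype pair by prior × P(type-O child):
  I^A i × i i: posterior weight 1; P(next child type A) = 1/2.
Weighted sum = 1/2.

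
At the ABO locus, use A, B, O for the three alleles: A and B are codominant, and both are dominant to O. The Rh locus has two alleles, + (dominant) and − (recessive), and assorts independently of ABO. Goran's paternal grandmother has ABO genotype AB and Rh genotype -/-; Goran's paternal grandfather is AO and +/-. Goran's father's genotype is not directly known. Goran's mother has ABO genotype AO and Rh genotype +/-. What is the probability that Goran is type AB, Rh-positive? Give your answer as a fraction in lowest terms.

5/64

Goran's father's ABO genotype from AB × AO: 1/4 AA, 1/4 AB, 1/4 AO, 1/4 BO.
Crossing each possibility with the mother AO and summing P(type AB): 1/4·0 + 1/4·1/4 + 1/4·0 + 1/4·1/4 = 1/8.
Similarly for Rh via the father's Rh distribution: P(Rh+) = 5/8.
Independent loci: 1/8 × 5/8 = 5/64.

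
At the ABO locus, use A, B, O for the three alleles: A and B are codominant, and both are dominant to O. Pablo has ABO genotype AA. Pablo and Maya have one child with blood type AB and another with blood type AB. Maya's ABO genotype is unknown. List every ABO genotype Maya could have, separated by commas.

For each candidate genotype of Maya, check whether crossing it with AA can produce every observed child phenotype.
  AA → possible child types {A} ✗
  AB → possible child types {A, AB} ✓
  AO → possible child types {A} ✗
  BB → possible child types {AB} ✓
  BO → possible child types {A, AB} ✓
  OO → possible child types {A} ✗

AB, BB, BO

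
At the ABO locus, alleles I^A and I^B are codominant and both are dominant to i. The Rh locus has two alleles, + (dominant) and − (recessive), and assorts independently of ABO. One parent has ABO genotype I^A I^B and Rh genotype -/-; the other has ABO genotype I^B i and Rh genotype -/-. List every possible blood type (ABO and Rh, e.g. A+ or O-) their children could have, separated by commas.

Gametes from I^A I^B × I^B i give offspring ABO genotypes I^A I^B, I^A i, I^B I^B, I^B i, i.e. phenotypes A, B, AB.
Rh cross -/- × -/- → phenotypes Rh-.
Combining independently: A-, B-, AB-.

A-, B-, AB-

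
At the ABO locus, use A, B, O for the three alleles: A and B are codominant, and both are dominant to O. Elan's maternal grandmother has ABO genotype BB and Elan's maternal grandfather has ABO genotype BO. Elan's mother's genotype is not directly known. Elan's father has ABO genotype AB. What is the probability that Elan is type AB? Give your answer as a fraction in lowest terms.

3/8

Elan's mother's ABO genotype from BB × BO: 1/2 BB, 1/2 BO.
Crossing each possibility with the father AB and summing P(type AB): 1/2·1/2 + 1/2·1/4 = 3/8.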